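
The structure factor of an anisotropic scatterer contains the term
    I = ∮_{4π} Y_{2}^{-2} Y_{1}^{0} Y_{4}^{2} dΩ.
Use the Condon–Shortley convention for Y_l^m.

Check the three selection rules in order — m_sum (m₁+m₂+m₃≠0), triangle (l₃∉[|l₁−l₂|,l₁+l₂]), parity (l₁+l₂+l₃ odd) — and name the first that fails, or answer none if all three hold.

Σmᵢ = 0  ✓
l₃∈[|l₁−l₂|,l₁+l₂]=[1,3], have l₃=4  ✗
Σlᵢ = 7 ⇒ odd

triangle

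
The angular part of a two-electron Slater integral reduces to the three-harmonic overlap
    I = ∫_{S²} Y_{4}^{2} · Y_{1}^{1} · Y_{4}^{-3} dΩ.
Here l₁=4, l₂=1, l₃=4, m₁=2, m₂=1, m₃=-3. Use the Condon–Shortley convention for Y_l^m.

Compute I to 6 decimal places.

0.000000

Σlᵢ=9 odd — θ-integrand is odd under cosθ→−cosθ; I=0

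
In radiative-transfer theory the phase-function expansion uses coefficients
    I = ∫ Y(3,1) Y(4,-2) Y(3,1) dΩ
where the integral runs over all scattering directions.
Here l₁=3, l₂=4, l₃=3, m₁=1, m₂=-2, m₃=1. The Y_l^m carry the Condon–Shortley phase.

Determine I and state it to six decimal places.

0.162193

Checks pass: Σm=0; 10 even; l₃=3∈[1,7].
(2·3+1)(2·4+1)(2·3+1) = 441
Δ: 4! 2! 4! / 11! → 1/34650
sum: t=1:−1/72 t=2:+1/16 t=3:−1/72 = 5/144
3j²(3 4 3; 0 0 0) = Δ·Π!·Σ² = 2/77  (sign -1)
sum: t=0:+1/192 t=1:−1/36 t=2:+1/192 = -5/288
3j²(3 4 3; 1 -2 1) = Δ·Π!·Σ² = 20/693  (sign -1)
combine: 4πI² = 441·2/77·20/693 = 40/121
take √, sign +1: I = 0.16219310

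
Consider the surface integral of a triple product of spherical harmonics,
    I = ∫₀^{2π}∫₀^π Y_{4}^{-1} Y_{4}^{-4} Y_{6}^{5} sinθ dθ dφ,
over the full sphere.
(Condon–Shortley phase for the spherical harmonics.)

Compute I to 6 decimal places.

0.200167

Rules hold: Σm=0, L=14 even, 0≤6≤8.
N = 9·9·13 = 1053
Δ = 2!·6!·6!/15! = 1/1261260
Racah Σ t=0..2: t=0:+1/4608 t=1:−1/1296 t=2:+1/4608 = -7/20736
⇒ 3j(4 4 6; 0 0 0)² = 20/1287, sgn -1
Racah Σ t=0..0: t=0:+1/172800 = 1/172800
⇒ 3j(4 4 6; -1 -4 5)² = 2/65, sgn -1
4πI² = N·(3j₀)²·(3jₘ)² = 72/143
I = +1·√(0.503497/4π) = 0.20016738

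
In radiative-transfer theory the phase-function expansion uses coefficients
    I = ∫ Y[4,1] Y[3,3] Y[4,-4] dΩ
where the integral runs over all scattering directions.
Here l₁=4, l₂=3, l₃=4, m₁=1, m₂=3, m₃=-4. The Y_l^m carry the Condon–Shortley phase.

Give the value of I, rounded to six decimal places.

0.000000

L=11 odd ⇒ parity kills the (l;000) factor ⇒ I = 0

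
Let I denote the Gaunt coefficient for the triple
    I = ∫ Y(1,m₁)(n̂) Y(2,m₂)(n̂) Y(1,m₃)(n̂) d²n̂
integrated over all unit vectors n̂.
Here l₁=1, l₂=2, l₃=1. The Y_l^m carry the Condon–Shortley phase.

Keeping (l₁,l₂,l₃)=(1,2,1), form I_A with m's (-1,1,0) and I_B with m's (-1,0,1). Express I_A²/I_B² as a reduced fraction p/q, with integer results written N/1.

Shared (l₁,l₂,l₃)=(1,2,1): N and (l;000)² cancel in I_A²/I_B².
A: Δ = 2!·0!·2!/5! = 1/30; Racah Σ t=2..2: t=2:+1/2 = 1/2; ⇒ 3j(1 2 1; -1 1 0)² = 1/10, sgn -1
B: Δ = 2!·0!·2!/5! = 1/30; Racah Σ t=2..2: t=2:+1/4 = 1/4; ⇒ 3j(1 2 1; -1 0 1)² = 1/30, sgn +1
I_A²/I_B² = (1/10)/(1/30) = 3/1

3/1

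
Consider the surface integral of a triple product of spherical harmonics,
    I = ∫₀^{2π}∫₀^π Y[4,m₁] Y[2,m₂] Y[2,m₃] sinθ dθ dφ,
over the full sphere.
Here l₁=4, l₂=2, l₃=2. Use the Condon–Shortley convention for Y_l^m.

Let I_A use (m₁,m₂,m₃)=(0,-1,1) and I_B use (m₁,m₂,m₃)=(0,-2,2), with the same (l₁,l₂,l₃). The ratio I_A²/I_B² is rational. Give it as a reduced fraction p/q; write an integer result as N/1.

16/1

Shared (l₁,l₂,l₃)=(4,2,2): N and (l;000)² cancel in I_A²/I_B².
A: Δ = 4!·4!·0!/9! = 1/630; Racah Σ t=1..1: t=1:−1/36 = -1/36; ⇒ 3j(4 2 2; 0 -1 1)² = 8/315, sgn +1
B: Δ = 4!·4!·0!/9! = 1/630; Racah Σ t=0..0: t=0:+1/576 = 1/576; ⇒ 3j(4 2 2; 0 -2 2)² = 1/630, sgn +1
I_A²/I_B² = (8/315)/(1/630) = 16/1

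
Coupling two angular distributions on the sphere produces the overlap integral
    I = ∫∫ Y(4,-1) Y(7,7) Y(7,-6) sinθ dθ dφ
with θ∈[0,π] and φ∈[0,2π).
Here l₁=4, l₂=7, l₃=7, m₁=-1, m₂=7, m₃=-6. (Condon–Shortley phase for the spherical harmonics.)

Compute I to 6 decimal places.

Checks pass: Σm=0; 18 even; l₃=7∈[3,11].
(2·4+1)(2·7+1)(2·7+1) = 2025
Δ: 4! 4! 10! / 19! → 1/58198140
sum: t=0:+1/17418240 t=1:−1/622080 t=2:+1/230400 t=3:−1/622080 t=4:+1/17418240 = 1/806400
3j²(4 7 7; 0 0 0) = Δ·Π!·Σ² = 2268/230945  (sign -1)
sum: t=4:+1/522547200 = 1/522547200
3j²(4 7 7; -1 7 -6) = Δ·Π!·Σ² = 143/5814  (sign -1)
combine: 4πI² = 2025·2268/230945·143/5814 = 51030/104329
take √, sign +1: I = 0.19729012

0.197290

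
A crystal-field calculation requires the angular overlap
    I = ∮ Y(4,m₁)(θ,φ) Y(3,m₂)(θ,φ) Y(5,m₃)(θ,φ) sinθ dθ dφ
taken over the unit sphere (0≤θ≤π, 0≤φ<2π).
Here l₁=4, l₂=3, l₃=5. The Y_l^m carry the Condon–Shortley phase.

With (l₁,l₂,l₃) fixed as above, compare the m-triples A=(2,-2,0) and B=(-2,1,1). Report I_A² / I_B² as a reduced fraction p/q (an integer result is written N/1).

4800/1849

Shared (l₁,l₂,l₃)=(4,3,5): N and (l;000)² cancel in I_A²/I_B².
A: Δ = 2!·6!·4!/13! = 1/180180; Racah Σ t=0..1: t=0:+1/576 t=1:−1/2880 = 1/720; ⇒ 3j(4 3 5; 2 -2 0)² = 80/3003, sgn -1
B: Δ = 2!·6!·4!/13! = 1/180180; Racah Σ t=0..2: t=0:+1/34560 t=1:−1/720 t=2:+1/384 = 43/34560; ⇒ 3j(4 3 5; -2 1 1)² = 1849/180180, sgn +1
I_A²/I_B² = (80/3003)/(1849/180180) = 4800/1849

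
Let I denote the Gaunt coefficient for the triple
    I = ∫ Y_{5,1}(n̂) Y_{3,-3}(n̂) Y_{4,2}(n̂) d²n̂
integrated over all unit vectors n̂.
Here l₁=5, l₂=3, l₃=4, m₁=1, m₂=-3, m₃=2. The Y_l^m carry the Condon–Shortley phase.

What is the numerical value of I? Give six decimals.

0.143662

m-sum 0 ✓  L=12 even ✓  2≤4≤8 ✓
Π(2lᵢ+1) = 11×7×9 = 693
triangle coeff Δ(5,3,4) = 1/180180
Σ_t [1,3]: t=1:−1/576 t=2:+1/144 t=3:−1/576 = 1/288
(3j)²=20/1001 [(5 3 4; 0 0 0)], sign=+1
Σ_t [0,0]: t=0:+1/2304 = 1/2304
(3j)²=75/4004 [(5 3 4; 1 -3 2)], sign=+1
⇒ 4πI² = 3375/13013
I = (+1)√(3375/13013/(4π)) = 0.14366244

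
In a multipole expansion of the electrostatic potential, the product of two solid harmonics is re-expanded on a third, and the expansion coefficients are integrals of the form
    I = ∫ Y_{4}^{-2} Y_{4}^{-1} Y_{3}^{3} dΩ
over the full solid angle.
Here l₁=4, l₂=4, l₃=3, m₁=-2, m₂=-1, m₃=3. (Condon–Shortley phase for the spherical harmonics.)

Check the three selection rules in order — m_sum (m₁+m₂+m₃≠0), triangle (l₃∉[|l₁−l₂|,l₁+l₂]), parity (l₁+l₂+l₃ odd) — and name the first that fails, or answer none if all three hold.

m₁+m₂+m₃ = -2 − 1 + 3 = 0  ✓
triangle: |4−4|=0 ≤ l₃=3 ≤ 4+4=8  ✓
parity: l₁+l₂+l₃ = 11 is odd  ✗

parity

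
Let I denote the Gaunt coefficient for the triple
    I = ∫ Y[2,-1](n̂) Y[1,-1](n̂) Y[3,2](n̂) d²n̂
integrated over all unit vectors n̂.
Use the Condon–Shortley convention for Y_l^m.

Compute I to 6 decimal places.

Checks pass: Σm=0; 6 even; l₃=3∈[1,3].
(2·2+1)(2·1+1)(2·3+1) = 105
Δ: 0! 4! 2! / 7! → 1/105
sum: t=0:+1/4 = 1/4
3j²(2 1 3; 0 0 0) = Δ·Π!·Σ² = 3/35  (sign -1)
sum: t=0:+1/12 = 1/12
3j²(2 1 3; -1 -1 2) = Δ·Π!·Σ² = 2/21  (sign -1)
combine: 4πI² = 105·3/35·2/21 = 6/7
take √, sign +1: I = 0.26116903

0.261169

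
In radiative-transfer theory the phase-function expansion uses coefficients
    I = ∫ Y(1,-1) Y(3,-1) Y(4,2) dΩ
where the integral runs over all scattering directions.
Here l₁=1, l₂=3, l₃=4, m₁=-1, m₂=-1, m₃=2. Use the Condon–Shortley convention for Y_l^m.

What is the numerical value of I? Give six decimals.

0.238414

Rules hold: Σm=0, L=8 even, 2≤4≤4.
N = 3·7·9 = 189
Δ = 0!·2!·6!/9! = 1/252
Racah Σ t=0..0: t=0:+1/36 = 1/36
⇒ 3j(1 3 4; 0 0 0)² = 4/63, sgn +1
Racah Σ t=0..0: t=0:+1/96 = 1/96
⇒ 3j(1 3 4; -1 -1 2)² = 5/84, sgn +1
4πI² = N·(3j₀)²·(3jₘ)² = 5/7
I = +1·√(0.714286/4π) = 0.23841361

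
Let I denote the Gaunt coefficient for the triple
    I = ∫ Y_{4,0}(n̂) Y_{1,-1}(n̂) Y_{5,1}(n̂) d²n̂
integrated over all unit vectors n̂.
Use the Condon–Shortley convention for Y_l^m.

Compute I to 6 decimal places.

m-sum 0 ✓  L=10 even ✓  3≤5≤5 ✓
Π(2lᵢ+1) = 9×3×11 = 297
triangle coeff Δ(4,1,5) = 1/495
Σ_t [0,0]: t=0:+1/576 = 1/576
(3j)²=5/99 [(4 1 5; 0 0 0)], sign=-1
Σ_t [0,0]: t=0:+1/1152 = 1/1152
(3j)²=1/33 [(4 1 5; 0 -1 1)], sign=+1
⇒ 4πI² = 5/11
I = (-1)√(5/11/(4π)) = -0.19018827

-0.190188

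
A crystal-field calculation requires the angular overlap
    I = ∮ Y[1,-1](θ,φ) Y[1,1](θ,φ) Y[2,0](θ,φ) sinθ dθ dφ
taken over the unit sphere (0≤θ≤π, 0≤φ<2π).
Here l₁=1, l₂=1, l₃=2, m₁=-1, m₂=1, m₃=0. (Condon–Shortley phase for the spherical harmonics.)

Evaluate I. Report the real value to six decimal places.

0.126157

Checks pass: Σm=0; 4 even; l₃=2∈[0,2].
(2·1+1)(2·1+1)(2·2+1) = 45
Δ: 0! 2! 2! / 5! → 1/30
sum: t=0:+1/1 = 1/1
3j²(1 1 2; 0 0 0) = Δ·Π!·Σ² = 2/15  (sign +1)
sum: t=0:+1/4 = 1/4
3j²(1 1 2; -1 1 0) = Δ·Π!·Σ² = 1/30  (sign +1)
combine: 4πI² = 45·2/15·1/30 = 1/5
take √, sign +1: I = 0.12615663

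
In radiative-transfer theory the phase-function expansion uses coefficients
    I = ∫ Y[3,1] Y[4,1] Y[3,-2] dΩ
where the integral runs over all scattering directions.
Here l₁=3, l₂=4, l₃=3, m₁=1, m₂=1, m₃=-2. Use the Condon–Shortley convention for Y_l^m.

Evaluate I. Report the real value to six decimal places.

0.145070

m-sum 0 ✓  L=10 even ✓  1≤3≤7 ✓
Π(2lᵢ+1) = 7×9×7 = 441
triangle coeff Δ(3,4,3) = 1/34650
Σ_t [1,3]: t=1:−1/72 t=2:+1/16 t=3:−1/72 = 5/144
(3j)²=2/77 [(3 4 3; 0 0 0)], sign=-1
Σ_t [1,2]: t=1:−1/144 t=2:+1/48 = 1/72
(3j)²=16/693 [(3 4 3; 1 1 -2)], sign=-1
⇒ 4πI² = 32/121
I = (+1)√(32/121/(4π)) = 0.14506992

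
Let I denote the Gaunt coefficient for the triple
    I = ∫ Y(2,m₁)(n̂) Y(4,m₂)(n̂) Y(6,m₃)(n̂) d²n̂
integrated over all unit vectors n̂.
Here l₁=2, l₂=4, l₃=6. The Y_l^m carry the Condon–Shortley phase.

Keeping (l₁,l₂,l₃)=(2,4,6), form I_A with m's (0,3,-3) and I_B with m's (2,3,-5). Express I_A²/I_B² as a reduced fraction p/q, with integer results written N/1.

l's match ⇒ only the (l;m) 3-j factors differ between A and B.
A: triangle coeff Δ(2,4,6) = 1/6435; Σ_t [0,0]: t=0:+1/20160 = 1/20160; (3j)²=12/715 [(2 4 6; 0 3 -3)], sign=-1
B: triangle coeff Δ(2,4,6) = 1/6435; Σ_t [0,0]: t=0:+1/120960 = 1/120960; (3j)²=2/39 [(2 4 6; 2 3 -5)], sign=-1
I_A²/I_B² = (12/715)/(2/39) = 18/55

18/55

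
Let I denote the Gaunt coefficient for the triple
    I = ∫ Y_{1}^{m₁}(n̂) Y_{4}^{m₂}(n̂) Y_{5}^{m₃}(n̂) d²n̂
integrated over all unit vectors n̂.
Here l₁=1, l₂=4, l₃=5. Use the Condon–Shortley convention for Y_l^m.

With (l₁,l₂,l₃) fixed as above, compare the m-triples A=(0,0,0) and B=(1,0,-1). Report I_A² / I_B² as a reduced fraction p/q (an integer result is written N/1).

5/3

l's match ⇒ only the (l;m) 3-j factors differ between A and B.
A: triangle coeff Δ(1,4,5) = 1/495; Σ_t [0,0]: t=0:+1/576 = 1/576; (3j)²=5/99 [(1 4 5; 0 0 0)], sign=-1
B: triangle coeff Δ(1,4,5) = 1/495; Σ_t [0,0]: t=0:+1/1152 = 1/1152; (3j)²=1/33 [(1 4 5; 1 0 -1)], sign=+1
I_A²/I_B² = (5/99)/(1/33) = 5/3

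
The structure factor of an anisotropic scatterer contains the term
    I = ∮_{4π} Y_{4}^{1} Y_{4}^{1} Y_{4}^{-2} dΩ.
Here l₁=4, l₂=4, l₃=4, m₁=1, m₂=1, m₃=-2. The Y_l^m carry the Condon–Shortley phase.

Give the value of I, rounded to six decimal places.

0.144370

Rules hold: Σm=0, L=12 even, 0≤4≤8.
N = 9·9·9 = 729
Δ = 4!·4!·4!/13! = 1/450450
Racah Σ t=0..4: t=0:+1/13824 t=1:−1/216 t=2:+1/64 t=3:−1/216 t=4:+1/13824 = 5/768
⇒ 3j(4 4 4; 0 0 0)² = 18/1001, sgn +1
Racah Σ t=1..3: t=1:−1/576 t=2:+1/144 t=3:−1/576 = 1/288
⇒ 3j(4 4 4; 1 1 -2)² = 20/1001, sgn +1
4πI² = N·(3j₀)²·(3jₘ)² = 262440/1002001
I = +1·√(0.261916/4π) = 0.14436968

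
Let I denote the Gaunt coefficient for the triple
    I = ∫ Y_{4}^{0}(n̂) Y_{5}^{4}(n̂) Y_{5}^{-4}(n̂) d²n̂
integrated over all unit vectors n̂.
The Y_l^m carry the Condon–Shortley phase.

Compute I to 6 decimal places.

-0.130198

Checks pass: Σm=0; 14 even; l₃=5∈[1,9].
(2·4+1)(2·5+1)(2·5+1) = 1089
Δ: 4! 4! 6! / 15! → 1/3153150
sum: t=0:+1/69120 t=1:−1/1728 t=2:+1/576 t=3:−1/1728 t=4:+1/69120 = 7/11520
3j²(4 5 5; 0 0 0) = Δ·Π!·Σ² = 2/143  (sign -1)
sum: t=3:−1/25920 t=4:+1/69120 = -1/41472
3j²(4 5 5; 0 4 -4) = Δ·Π!·Σ² = 2/143  (sign +1)
combine: 4πI² = 1089·2/143·2/143 = 36/169
take √, sign -1: I = -0.13019760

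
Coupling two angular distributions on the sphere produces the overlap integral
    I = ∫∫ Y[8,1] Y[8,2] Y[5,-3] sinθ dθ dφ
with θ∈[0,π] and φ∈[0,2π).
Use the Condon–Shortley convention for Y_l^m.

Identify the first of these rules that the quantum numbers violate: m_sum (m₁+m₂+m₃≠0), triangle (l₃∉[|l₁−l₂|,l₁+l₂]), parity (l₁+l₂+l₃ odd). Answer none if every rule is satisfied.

parity

azimuthal sum: 1 + 2 − 3 = 0  ✓
0 ≤ 5 ≤ 16 (triangle on l)  ✓
L = 8 + 8 + 5 = 21 (odd)  ✗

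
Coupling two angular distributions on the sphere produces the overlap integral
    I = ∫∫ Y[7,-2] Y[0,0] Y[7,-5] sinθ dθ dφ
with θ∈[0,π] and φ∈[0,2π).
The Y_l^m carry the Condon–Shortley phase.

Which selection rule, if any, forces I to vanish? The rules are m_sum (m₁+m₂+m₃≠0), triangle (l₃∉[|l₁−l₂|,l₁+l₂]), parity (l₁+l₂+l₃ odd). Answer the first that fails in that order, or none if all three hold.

m₁+m₂+m₃ = -2 + 0 − 5 = -7  ✗
triangle: |7−0|=7 ≤ l₃=7 ≤ 7+0=7
parity: l₁+l₂+l₃ = 14 is even

m_sum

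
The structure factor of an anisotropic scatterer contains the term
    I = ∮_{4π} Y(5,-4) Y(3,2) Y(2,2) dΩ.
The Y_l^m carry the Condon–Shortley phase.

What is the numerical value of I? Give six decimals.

0.268967

Rules hold: Σm=0, L=10 even, 2≤2≤8.
N = 11·7·5 = 385
Δ = 6!·4!·0!/11! = 1/2310
Racah Σ t=3..3: t=3:−1/144 = -1/144
⇒ 3j(5 3 2; 0 0 0)² = 10/231, sgn -1
Racah Σ t=5..5: t=5:−1/2880 = -1/2880
⇒ 3j(5 3 2; -4 2 2)² = 3/55, sgn -1
4πI² = N·(3j₀)²·(3jₘ)² = 10/11
I = +1·√(0.909091/4π) = 0.26896683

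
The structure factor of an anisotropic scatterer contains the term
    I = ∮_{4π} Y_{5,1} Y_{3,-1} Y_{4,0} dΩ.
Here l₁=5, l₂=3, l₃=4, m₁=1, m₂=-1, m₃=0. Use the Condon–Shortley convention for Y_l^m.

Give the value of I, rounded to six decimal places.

Checks pass: Σm=0; 12 even; l₃=4∈[2,8].
(2·5+1)(2·3+1)(2·4+1) = 693
Δ: 4! 6! 2! / 13! → 1/180180
sum: t=1:−1/576 t=2:+1/144 t=3:−1/576 = 1/288
3j²(5 3 4; 0 0 0) = Δ·Π!·Σ² = 20/1001  (sign +1)
sum: t=0:+1/2304 t=1:−1/216 t=2:+1/384 = -11/6912
3j²(5 3 4; 1 -1 0) = Δ·Π!·Σ² = 11/1638  (sign -1)
combine: 4πI² = 693·20/1001·11/1638 = 110/1183
take √, sign -1: I = -0.08601992

-0.086020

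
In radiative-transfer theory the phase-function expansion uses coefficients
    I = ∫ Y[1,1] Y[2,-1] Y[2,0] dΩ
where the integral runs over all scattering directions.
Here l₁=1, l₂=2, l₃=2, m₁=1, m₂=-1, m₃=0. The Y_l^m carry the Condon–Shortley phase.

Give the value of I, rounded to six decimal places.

Σlᵢ=5 odd — θ-integrand is odd under cosθ→−cosθ; I=0

0.000000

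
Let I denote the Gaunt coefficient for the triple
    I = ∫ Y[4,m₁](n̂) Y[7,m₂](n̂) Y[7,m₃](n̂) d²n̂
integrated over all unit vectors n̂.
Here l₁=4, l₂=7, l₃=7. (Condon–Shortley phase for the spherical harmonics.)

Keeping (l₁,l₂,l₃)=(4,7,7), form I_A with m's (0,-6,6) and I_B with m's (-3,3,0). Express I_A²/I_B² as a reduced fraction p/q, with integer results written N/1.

Same 4,7,7: normalisation and zero-m 3j drop out of the ratio.
A: Δ: 4! 4! 10! / 19! → 1/58198140; sum: t=0:+1/209018880 t=1:−1/130636800 = -1/348364800; 3j²(4 7 7; 0 -6 6) = Δ·Π!·Σ² = 143/45220  (sign +1)
B: Δ: 4! 4! 10! / 19! → 1/58198140; sum: t=3:−1/4354560 t=4:+1/2488320 = 1/5806080; 3j²(4 7 7; -3 3 0) = Δ·Π!·Σ² = 525/92378  (sign -1)
I_A²/I_B² = (143/45220)/(525/92378) = 20449/36750

20449/36750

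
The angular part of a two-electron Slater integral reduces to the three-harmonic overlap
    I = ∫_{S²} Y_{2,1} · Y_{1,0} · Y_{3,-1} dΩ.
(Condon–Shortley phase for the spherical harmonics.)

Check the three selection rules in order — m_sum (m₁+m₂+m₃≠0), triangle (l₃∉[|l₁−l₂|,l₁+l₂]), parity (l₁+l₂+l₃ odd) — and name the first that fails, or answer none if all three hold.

none

m₁+m₂+m₃ = 1 + 0 − 1 = 0  ✓
triangle: |2−1|=1 ≤ l₃=3 ≤ 2+1=3  ✓
parity: l₁+l₂+l₃ = 6 is even  ✓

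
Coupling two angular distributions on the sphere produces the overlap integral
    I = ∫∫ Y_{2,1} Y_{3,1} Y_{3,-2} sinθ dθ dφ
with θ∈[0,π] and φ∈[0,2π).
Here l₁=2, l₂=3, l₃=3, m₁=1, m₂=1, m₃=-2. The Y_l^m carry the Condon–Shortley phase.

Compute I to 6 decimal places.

0.162868

Rules hold: Σm=0, L=8 even, 1≤3≤5.
N = 5·7·7 = 245
Δ = 2!·2!·4!/9! = 1/3780
Racah Σ t=0..2: t=0:+1/24 t=1:−1/4 t=2:+1/24 = -1/6
⇒ 3j(2 3 3; 0 0 0)² = 4/105, sgn +1
Racah Σ t=0..1: t=0:+1/48 t=1:−1/12 = -1/16
⇒ 3j(2 3 3; 1 1 -2)² = 1/28, sgn +1
4πI² = N·(3j₀)²·(3jₘ)² = 1/3
I = +1·√(0.333333/4π) = 0.16286750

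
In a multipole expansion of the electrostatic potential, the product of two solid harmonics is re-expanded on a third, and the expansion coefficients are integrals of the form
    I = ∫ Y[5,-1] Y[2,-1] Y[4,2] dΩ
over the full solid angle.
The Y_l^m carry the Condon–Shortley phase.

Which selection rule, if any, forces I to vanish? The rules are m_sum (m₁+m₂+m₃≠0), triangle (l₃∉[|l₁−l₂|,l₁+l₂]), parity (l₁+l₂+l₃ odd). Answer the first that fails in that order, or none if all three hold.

Σmᵢ = 0  ✓
l₃∈[|l₁−l₂|,l₁+l₂]=[3,7], have l₃=4  ✓
Σlᵢ = 11 ⇒ odd  ✗

parity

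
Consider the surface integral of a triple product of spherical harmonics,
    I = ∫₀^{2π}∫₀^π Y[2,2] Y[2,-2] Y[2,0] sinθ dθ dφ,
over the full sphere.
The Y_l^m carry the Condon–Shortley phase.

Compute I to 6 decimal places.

Rules hold: Σm=0, L=6 even, 0≤2≤4.
N = 5·5·5 = 125
Δ = 2!·2!·2!/7! = 1/630
Racah Σ t=0..2: t=0:+1/8 t=1:−1/1 t=2:+1/8 = -3/4
⇒ 3j(2 2 2; 0 0 0)² = 2/35, sgn -1
Racah Σ t=0..0: t=0:+1/8 = 1/8
⇒ 3j(2 2 2; 2 -2 0)² = 2/35, sgn +1
4πI² = N·(3j₀)²·(3jₘ)² = 20/49
I = -1·√(0.408163/4π) = -0.18022375

-0.180224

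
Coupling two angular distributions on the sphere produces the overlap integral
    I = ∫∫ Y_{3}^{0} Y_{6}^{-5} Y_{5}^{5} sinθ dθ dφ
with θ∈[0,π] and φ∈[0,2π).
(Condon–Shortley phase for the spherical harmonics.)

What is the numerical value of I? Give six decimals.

0.207001

m-sum 0 ✓  L=14 even ✓  3≤5≤9 ✓
Π(2lᵢ+1) = 7×13×11 = 1001
triangle coeff Δ(3,6,5) = 1/675675
Σ_t [1,3]: t=1:−1/8640 t=2:+1/2304 t=3:−1/8640 = 7/34560
(3j)²=7/429 [(3 6 5; 0 0 0)], sign=-1
Σ_t [1,1]: t=1:−1/483840 = -1/483840
(3j)²=3/91 [(3 6 5; 0 -5 5)], sign=-1
⇒ 4πI² = 7/13
I = (+1)√(7/13/(4π)) = 0.20700098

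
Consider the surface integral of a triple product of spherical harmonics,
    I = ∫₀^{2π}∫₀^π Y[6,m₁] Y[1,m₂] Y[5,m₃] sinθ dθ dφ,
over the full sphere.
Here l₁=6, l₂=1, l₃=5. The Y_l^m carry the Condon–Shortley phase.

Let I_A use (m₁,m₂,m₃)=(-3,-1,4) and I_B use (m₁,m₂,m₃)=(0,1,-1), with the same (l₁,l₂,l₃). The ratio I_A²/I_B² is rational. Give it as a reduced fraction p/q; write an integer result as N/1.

1/5

Shared (l₁,l₂,l₃)=(6,1,5): N and (l;000)² cancel in I_A²/I_B².
A: Δ = 2!·10!·0!/13! = 1/858; Racah Σ t=0..0: t=0:+1/725760 = 1/725760; ⇒ 3j(6 1 5; -3 -1 4)² = 1/286, sgn -1
B: Δ = 2!·10!·0!/13! = 1/858; Racah Σ t=2..2: t=2:+1/34560 = 1/34560; ⇒ 3j(6 1 5; 0 1 -1)² = 5/286, sgn +1
I_A²/I_B² = (1/286)/(5/286) = 1/5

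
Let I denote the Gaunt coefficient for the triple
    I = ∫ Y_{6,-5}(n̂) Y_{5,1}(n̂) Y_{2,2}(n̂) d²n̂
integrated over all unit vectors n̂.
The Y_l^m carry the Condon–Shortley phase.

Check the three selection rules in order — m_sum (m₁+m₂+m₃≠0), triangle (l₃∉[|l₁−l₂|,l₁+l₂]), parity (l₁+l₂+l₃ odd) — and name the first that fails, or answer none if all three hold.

azimuthal sum: -5 + 1 + 2 = -2  ✗
1 ≤ 2 ≤ 11 (triangle on l)
L = 6 + 5 + 2 = 13 (odd)

m_sum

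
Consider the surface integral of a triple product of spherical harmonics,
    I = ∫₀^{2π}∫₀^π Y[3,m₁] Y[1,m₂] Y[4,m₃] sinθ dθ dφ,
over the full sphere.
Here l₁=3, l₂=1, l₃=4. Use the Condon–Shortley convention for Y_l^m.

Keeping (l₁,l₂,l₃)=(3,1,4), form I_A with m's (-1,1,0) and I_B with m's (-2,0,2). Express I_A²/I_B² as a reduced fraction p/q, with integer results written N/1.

l's match ⇒ only the (l;m) 3-j factors differ between A and B.
A: triangle coeff Δ(3,1,4) = 1/252; Σ_t [0,0]: t=0:+1/96 = 1/96; (3j)²=1/42 [(3 1 4; -1 1 0)], sign=+1
B: triangle coeff Δ(3,1,4) = 1/252; Σ_t [0,0]: t=0:+1/120 = 1/120; (3j)²=1/21 [(3 1 4; -2 0 2)], sign=+1
I_A²/I_B² = (1/42)/(1/21) = 1/2

1/2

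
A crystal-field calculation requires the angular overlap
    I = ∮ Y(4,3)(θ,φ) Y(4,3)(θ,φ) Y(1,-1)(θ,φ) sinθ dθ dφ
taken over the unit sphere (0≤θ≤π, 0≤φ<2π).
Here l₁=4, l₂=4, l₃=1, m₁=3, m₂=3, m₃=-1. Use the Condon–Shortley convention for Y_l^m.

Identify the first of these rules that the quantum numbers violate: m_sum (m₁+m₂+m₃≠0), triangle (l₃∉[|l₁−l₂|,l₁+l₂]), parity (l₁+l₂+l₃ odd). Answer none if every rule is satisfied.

m₁+m₂+m₃ = 3 + 3 − 1 = 5  ✗
triangle: |4−4|=0 ≤ l₃=1 ≤ 4+4=8
parity: l₁+l₂+l₃ = 9 is odd

m_sum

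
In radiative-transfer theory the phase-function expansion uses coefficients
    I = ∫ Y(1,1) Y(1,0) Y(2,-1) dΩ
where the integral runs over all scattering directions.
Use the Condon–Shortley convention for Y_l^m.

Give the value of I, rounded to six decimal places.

-0.218510

Checks pass: Σm=0; 4 even; l₃=2∈[0,2].
(2·1+1)(2·1+1)(2·2+1) = 45
Δ: 0! 2! 2! / 5! → 1/30
sum: t=0:+1/1 = 1/1
3j²(1 1 2; 0 0 0) = Δ·Π!·Σ² = 2/15  (sign +1)
sum: t=0:+1/2 = 1/2
3j²(1 1 2; 1 0 -1) = Δ·Π!·Σ² = 1/10  (sign -1)
combine: 4πI² = 45·2/15·1/10 = 3/5
take √, sign -1: I = -0.21850969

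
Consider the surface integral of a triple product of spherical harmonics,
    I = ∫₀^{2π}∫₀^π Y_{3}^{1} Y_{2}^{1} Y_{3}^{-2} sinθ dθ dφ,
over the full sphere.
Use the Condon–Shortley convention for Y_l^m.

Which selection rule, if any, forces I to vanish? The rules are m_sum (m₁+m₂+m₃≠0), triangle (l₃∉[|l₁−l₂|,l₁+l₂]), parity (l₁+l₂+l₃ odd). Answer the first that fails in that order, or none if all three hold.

azimuthal sum: 1 + 1 − 2 = 0  ✓
1 ≤ 3 ≤ 5 (triangle on l)  ✓
L = 3 + 2 + 3 = 8 (even)  ✓

none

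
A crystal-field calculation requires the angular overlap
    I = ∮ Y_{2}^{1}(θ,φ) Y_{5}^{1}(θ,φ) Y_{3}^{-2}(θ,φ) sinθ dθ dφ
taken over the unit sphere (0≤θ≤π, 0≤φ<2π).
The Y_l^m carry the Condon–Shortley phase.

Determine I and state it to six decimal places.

-0.117387

Checks pass: Σm=0; 10 even; l₃=3∈[3,7].
(2·2+1)(2·5+1)(2·3+1) = 385
Δ: 4! 0! 6! / 11! → 1/2310
sum: t=2:+1/144 = 1/144
3j²(2 5 3; 0 0 0) = Δ·Π!·Σ² = 10/231  (sign -1)
sum: t=1:−1/720 = -1/720
3j²(2 5 3; 1 1 -2) = Δ·Π!·Σ² = 4/385  (sign +1)
combine: 4πI² = 385·10/231·4/385 = 40/231
take √, sign -1: I = -0.11738675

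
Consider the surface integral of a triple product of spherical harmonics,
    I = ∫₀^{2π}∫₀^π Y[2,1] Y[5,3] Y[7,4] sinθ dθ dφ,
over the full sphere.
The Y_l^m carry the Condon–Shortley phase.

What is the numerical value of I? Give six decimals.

0.000000

Σmᵢ = 8 ≠ 0, so the φ-integral vanishes; I = 0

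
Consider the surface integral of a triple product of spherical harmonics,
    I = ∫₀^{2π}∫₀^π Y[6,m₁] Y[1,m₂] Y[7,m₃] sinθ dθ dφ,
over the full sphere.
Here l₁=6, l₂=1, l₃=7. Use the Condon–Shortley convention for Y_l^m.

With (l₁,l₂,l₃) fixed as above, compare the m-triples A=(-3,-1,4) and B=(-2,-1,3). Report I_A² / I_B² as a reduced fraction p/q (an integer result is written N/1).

l's match ⇒ only the (l;m) 3-j factors differ between A and B.
A: triangle coeff Δ(6,1,7) = 1/1365; Σ_t [0,0]: t=0:+1/4354560 = 1/4354560; (3j)²=11/273 [(6 1 7; -3 -1 4)], sign=-1
B: triangle coeff Δ(6,1,7) = 1/1365; Σ_t [0,0]: t=0:+1/1935360 = 1/1935360; (3j)²=3/91 [(6 1 7; -2 -1 3)], sign=+1
I_A²/I_B² = (11/273)/(3/91) = 11/9

11/9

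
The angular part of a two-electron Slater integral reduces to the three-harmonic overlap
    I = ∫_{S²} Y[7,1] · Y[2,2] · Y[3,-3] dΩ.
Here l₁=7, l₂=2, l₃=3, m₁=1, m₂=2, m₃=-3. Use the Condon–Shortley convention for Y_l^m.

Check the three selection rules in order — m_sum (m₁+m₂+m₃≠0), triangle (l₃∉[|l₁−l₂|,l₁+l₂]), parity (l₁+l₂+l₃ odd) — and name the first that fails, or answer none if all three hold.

m₁+m₂+m₃ = 1 + 2 − 3 = 0  ✓
triangle: |7−2|=5 ≤ l₃=3 ≤ 7+2=9  ✗
parity: l₁+l₂+l₃ = 12 is even

triangle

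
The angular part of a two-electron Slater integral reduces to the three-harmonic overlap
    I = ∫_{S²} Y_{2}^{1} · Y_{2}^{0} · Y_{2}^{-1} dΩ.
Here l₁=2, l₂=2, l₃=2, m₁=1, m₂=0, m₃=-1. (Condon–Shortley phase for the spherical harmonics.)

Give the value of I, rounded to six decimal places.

m-sum 0 ✓  L=6 even ✓  0≤2≤4 ✓
Π(2lᵢ+1) = 5×5×5 = 125
triangle coeff Δ(2,2,2) = 1/630
Σ_t [0,2]: t=0:+1/8 t=1:−1/1 t=2:+1/8 = -3/4
(3j)²=2/35 [(2 2 2; 0 0 0)], sign=-1
Σ_t [0,1]: t=0:+1/4 t=1:−1/2 = -1/4
(3j)²=1/70 [(2 2 2; 1 0 -1)], sign=+1
⇒ 4πI² = 5/49
I = (-1)√(5/49/(4π)) = -0.09011188

-0.090112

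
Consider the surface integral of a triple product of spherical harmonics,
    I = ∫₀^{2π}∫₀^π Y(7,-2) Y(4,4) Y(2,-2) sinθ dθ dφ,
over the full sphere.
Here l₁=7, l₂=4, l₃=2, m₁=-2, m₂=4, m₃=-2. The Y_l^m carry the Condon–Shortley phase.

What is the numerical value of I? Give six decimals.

0.000000

|7−4|≤2≤7+4 violated ⇒ I = 0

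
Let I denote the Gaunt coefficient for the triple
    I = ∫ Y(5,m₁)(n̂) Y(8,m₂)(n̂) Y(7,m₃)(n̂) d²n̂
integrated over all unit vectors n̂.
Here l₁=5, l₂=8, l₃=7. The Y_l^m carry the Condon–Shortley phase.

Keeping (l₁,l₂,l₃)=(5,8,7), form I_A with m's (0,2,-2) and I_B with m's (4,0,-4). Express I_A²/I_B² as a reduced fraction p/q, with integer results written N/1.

l's match ⇒ only the (l;m) 3-j factors differ between A and B.
A: triangle coeff Δ(5,8,7) = 1/814773960; Σ_t [1,5]: t=1:−1/1045094400 t=2:+1/23224320 t=3:−1/4354560 t=4:+1/4976640 t=5:−1/41472000 = -1/93312000; (3j)²=32/138567 [(5 8 7; 0 2 -2)], sign=+1
B: triangle coeff Δ(5,8,7) = 1/814773960; Σ_t [0,1]: t=0:+1/348364800 t=1:−1/87091200 = -1/116121600; (3j)²=54/4199 [(5 8 7; 4 0 -4)], sign=+1
I_A²/I_B² = (32/138567)/(54/4199) = 16/891

16/891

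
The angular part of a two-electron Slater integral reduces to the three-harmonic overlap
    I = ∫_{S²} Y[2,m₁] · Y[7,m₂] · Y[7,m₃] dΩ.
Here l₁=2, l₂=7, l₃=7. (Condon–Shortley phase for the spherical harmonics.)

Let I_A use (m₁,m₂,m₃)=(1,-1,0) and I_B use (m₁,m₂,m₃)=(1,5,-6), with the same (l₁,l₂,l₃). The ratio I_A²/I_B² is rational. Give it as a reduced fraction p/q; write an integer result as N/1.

Shared (l₁,l₂,l₃)=(2,7,7): N and (l;000)² cancel in I_A²/I_B².
A: Δ = 2!·2!·12!/17! = 1/185640; Racah Σ t=0..1: t=0:+1/1036800 t=1:−1/1209600 = 1/7257600; ⇒ 3j(2 7 7; 1 -1 0)² = 1/2210, sgn -1
B: Δ = 2!·2!·12!/17! = 1/185640; Racah Σ t=0..1: t=0:+1/958003200 t=1:−1/79833600 = -1/87091200; ⇒ 3j(2 7 7; 1 5 -6)² = 121/4760, sgn +1
I_A²/I_B² = (1/2210)/(121/4760) = 28/1573

28/1573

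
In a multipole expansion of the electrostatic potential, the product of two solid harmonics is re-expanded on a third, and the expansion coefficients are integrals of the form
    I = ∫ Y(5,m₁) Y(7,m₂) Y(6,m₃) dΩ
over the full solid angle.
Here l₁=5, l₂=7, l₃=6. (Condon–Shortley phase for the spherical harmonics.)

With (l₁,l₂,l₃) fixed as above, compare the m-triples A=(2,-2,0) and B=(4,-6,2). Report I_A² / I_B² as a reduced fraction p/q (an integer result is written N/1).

l's match ⇒ only the (l;m) 3-j factors differ between A and B.
A: triangle coeff Δ(5,7,6) = 1/174594420; Σ_t [0,3]: t=0:+1/3110400 t=1:−1/276480 t=2:+1/207360 t=3:−1/1244160 = 1/1382400; (3j)²=189/92378 [(5 7 6; 2 -2 0)], sign=+1
B: triangle coeff Δ(5,7,6) = 1/174594420; Σ_t [0,1]: t=0:+1/21772800 t=1:−1/116121600 = 13/348364800; (3j)²=169/9690 [(5 7 6; 4 -6 2)], sign=+1
I_A²/I_B² = (189/92378)/(169/9690) = 2835/24167

2835/24167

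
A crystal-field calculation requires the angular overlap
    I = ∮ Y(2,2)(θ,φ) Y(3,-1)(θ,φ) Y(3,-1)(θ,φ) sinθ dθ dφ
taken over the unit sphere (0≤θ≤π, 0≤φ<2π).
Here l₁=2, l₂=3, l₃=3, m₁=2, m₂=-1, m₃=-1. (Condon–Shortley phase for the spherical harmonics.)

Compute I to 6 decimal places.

Checks pass: Σm=0; 8 even; l₃=3∈[1,5].
(2·2+1)(2·3+1)(2·3+1) = 245
Δ: 2! 2! 4! / 9! → 1/3780
sum: t=0:+1/24 t=1:−1/4 t=2:+1/24 = -1/6
3j²(2 3 3; 0 0 0) = Δ·Π!·Σ² = 4/105  (sign +1)
sum: t=0:+1/16 = 1/16
3j²(2 3 3; 2 -1 -1) = Δ·Π!·Σ² = 2/35  (sign +1)
combine: 4πI² = 245·4/105·2/35 = 8/15
take √, sign +1: I = 0.20601291

0.206013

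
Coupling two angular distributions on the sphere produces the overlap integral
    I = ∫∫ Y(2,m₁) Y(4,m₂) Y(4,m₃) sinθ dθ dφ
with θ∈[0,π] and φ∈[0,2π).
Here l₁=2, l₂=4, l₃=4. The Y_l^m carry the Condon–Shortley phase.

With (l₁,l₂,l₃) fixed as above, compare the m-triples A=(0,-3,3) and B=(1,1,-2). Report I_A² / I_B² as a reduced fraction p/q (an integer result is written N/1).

l's match ⇒ only the (l;m) 3-j factors differ between A and B.
A: triangle coeff Δ(2,4,4) = 1/13860; Σ_t [0,1]: t=0:+1/480 t=1:−1/720 = 1/1440; (3j)²=7/1980 [(2 4 4; 0 -3 3)], sign=-1
B: triangle coeff Δ(2,4,4) = 1/13860; Σ_t [0,1]: t=0:+1/240 t=1:−1/96 = -1/160; (3j)²=27/1540 [(2 4 4; 1 1 -2)], sign=-1
I_A²/I_B² = (7/1980)/(27/1540) = 49/243

49/243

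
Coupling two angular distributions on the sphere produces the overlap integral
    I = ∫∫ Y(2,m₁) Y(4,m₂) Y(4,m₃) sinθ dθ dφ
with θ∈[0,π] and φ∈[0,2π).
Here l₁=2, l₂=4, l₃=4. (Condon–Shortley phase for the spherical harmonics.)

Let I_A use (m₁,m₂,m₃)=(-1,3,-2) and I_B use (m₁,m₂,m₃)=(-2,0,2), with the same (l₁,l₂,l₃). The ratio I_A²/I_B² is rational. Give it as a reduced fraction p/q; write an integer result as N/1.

Same 2,4,4: normalisation and zero-m 3j drop out of the ratio.
A: Δ: 2! 2! 6! / 11! → 1/13860; sum: t=1:−1/1440 t=2:+1/240 = 1/288; 3j²(2 4 4; -1 3 -2) = Δ·Π!·Σ² = 5/132  (sign +1)
B: Δ: 2! 2! 6! / 11! → 1/13860; sum: t=2:+1/192 = 1/192; 3j²(2 4 4; -2 0 2) = Δ·Π!·Σ² = 3/77  (sign +1)
I_A²/I_B² = (5/132)/(3/77) = 35/36

35/36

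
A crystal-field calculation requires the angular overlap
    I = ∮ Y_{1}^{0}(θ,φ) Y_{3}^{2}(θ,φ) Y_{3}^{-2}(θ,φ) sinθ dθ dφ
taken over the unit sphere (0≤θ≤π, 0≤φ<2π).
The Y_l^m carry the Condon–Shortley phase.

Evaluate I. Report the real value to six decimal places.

0.000000

L=7 odd ⇒ parity kills the (l;000) factor ⇒ I = 0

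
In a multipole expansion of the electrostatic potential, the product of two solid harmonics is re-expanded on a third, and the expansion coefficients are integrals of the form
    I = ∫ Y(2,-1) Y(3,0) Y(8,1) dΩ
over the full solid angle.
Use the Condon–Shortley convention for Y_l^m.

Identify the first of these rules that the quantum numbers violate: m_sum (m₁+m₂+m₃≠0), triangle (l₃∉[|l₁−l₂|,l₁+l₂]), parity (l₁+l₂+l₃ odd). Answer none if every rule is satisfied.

triangle

azimuthal sum: -1 + 0 + 1 = 0  ✓
1 ≤ 8 ≤ 5 (triangle on l)  ✗
L = 2 + 3 + 8 = 13 (odd)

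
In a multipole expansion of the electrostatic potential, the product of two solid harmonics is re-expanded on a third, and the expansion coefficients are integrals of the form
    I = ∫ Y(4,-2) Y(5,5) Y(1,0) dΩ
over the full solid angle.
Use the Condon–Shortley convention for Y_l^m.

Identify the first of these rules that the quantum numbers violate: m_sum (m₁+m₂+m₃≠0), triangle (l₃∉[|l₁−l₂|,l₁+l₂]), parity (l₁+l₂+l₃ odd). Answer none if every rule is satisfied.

azimuthal sum: -2 + 5 + 0 = 3  ✗
1 ≤ 1 ≤ 9 (triangle on l)
L = 4 + 5 + 1 = 10 (even)

m_sum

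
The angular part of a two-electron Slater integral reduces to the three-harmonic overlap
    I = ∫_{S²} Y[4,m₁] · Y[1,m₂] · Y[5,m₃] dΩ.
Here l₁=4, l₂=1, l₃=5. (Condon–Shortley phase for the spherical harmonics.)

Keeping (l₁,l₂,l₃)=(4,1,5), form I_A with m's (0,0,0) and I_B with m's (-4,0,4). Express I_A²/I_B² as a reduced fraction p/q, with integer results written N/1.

25/9

l's match ⇒ only the (l;m) 3-j factors differ between A and B.
A: triangle coeff Δ(4,1,5) = 1/495; Σ_t [0,0]: t=0:+1/576 = 1/576; (3j)²=5/99 [(4 1 5; 0 0 0)], sign=-1
B: triangle coeff Δ(4,1,5) = 1/495; Σ_t [0,0]: t=0:+1/40320 = 1/40320; (3j)²=1/55 [(4 1 5; -4 0 4)], sign=-1
I_A²/I_B² = (5/99)/(1/55) = 25/9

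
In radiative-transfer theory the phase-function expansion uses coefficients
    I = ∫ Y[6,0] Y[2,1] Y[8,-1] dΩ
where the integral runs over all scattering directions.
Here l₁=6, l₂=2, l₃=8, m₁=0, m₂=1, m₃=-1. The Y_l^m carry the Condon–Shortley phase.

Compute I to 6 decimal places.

Checks pass: Σm=0; 16 even; l₃=8∈[4,8].
(2·6+1)(2·2+1)(2·8+1) = 1105
Δ: 0! 12! 4! / 17! → 1/30940
sum: t=0:+1/2073600 = 1/2073600
3j²(6 2 8; 0 0 0) = Δ·Π!·Σ² = 28/1105  (sign +1)
sum: t=0:+1/3110400 = 1/3110400
3j²(6 2 8; 0 1 -1) = Δ·Π!·Σ² = 21/1105  (sign -1)
combine: 4πI² = 1105·28/1105·21/1105 = 588/1105
take √, sign -1: I = -0.20577973

-0.205780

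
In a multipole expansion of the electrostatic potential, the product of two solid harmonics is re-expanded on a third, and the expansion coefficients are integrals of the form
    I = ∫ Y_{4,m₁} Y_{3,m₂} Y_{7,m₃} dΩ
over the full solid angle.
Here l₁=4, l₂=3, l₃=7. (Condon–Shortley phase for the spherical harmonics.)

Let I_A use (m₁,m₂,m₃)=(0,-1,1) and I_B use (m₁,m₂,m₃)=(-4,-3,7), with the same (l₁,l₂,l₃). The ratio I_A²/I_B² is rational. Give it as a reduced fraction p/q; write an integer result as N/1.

Shared (l₁,l₂,l₃)=(4,3,7): N and (l;000)² cancel in I_A²/I_B².
A: Δ = 0!·8!·6!/15! = 1/45045; Racah Σ t=0..0: t=0:+1/27648 = 1/27648; ⇒ 3j(4 3 7; 0 -1 1)² = 10/429, sgn +1
B: Δ = 0!·8!·6!/15! = 1/45045; Racah Σ t=0..0: t=0:+1/29030400 = 1/29030400; ⇒ 3j(4 3 7; -4 -3 7)² = 1/15, sgn +1
I_A²/I_B² = (10/429)/(1/15) = 50/143

50/143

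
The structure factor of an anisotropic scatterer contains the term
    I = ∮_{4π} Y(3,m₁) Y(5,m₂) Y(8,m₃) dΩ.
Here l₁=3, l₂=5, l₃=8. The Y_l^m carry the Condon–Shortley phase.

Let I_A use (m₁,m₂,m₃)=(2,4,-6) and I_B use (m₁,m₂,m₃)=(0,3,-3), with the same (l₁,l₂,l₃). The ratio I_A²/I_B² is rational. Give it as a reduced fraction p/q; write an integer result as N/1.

182/75

Same 3,5,8: normalisation and zero-m 3j drop out of the ratio.
A: Δ: 0! 6! 10! / 17! → 1/136136; sum: t=0:+1/43545600 = 1/43545600; 3j²(3 5 8; 2 4 -6) = Δ·Π!·Σ² = 1/34  (sign +1)
B: Δ: 0! 6! 10! / 17! → 1/136136; sum: t=0:+1/2903040 = 1/2903040; 3j²(3 5 8; 0 3 -3) = Δ·Π!·Σ² = 75/6188  (sign -1)
I_A²/I_B² = (1/34)/(75/6188) = 182/75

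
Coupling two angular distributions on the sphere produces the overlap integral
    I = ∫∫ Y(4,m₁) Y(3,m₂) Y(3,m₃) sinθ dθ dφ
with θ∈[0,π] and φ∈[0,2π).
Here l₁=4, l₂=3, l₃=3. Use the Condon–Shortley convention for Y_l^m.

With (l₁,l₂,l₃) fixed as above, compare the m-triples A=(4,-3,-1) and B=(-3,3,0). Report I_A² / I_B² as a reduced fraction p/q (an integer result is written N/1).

2/3

Shared (l₁,l₂,l₃)=(4,3,3): N and (l;000)² cancel in I_A²/I_B².
A: Δ = 4!·4!·2!/11! = 1/34650; Racah Σ t=0..0: t=0:+1/1152 = 1/1152; ⇒ 3j(4 3 3; 4 -3 -1)² = 1/33, sgn +1
B: Δ = 4!·4!·2!/11! = 1/34650; Racah Σ t=4..4: t=4:+1/288 = 1/288; ⇒ 3j(4 3 3; -3 3 0)² = 1/22, sgn -1
I_A²/I_B² = (1/33)/(1/22) = 2/3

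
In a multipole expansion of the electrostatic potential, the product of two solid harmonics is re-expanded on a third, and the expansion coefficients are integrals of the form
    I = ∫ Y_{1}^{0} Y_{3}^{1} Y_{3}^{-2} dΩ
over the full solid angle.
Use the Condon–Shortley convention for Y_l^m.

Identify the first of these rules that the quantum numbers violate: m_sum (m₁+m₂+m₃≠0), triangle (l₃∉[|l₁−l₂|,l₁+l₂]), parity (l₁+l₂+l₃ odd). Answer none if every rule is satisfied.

azimuthal sum: 0 + 1 − 2 = -1  ✗
2 ≤ 3 ≤ 4 (triangle on l)
L = 1 + 3 + 3 = 7 (odd)

m_sum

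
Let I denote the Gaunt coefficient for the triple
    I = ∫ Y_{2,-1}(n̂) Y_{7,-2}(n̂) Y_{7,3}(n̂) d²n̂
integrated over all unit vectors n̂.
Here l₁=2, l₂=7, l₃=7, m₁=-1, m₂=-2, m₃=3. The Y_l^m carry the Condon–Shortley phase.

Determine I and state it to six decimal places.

-0.123591

Rules hold: Σm=0, L=16 even, 5≤7≤9.
N = 5·15·15 = 1125
Δ = 2!·2!·12!/17! = 1/185640
Racah Σ t=0..2: t=0:+1/2419200 t=1:−1/518400 t=2:+1/2419200 = -1/907200
⇒ 3j(2 7 7; 0 0 0)² = 56/3315, sgn +1
Racah Σ t=1..2: t=1:−1/1935360 t=2:+1/4354560 = -1/3483648
⇒ 3j(2 7 7; -1 -2 3)² = 125/12376, sgn -1
4πI² = N·(3j₀)²·(3jₘ)² = 9375/48841
I = -1·√(0.191949/4π) = -0.12359145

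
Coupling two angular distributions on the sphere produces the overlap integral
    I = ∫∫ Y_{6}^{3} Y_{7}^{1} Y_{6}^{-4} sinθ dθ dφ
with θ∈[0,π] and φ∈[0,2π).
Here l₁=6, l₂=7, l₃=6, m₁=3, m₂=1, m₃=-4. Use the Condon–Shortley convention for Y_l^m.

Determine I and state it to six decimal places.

l₁+l₂+l₃=19 is odd: 3j(l;000)=0 ⇒ I=0

0.000000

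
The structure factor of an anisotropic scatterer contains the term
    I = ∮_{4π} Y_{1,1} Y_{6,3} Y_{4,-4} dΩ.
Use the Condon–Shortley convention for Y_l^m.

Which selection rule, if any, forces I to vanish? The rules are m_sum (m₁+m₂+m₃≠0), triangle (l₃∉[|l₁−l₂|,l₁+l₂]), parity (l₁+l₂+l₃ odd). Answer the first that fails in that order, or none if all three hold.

azimuthal sum: 1 + 3 − 4 = 0  ✓
5 ≤ 4 ≤ 7 (triangle on l)  ✗
L = 1 + 6 + 4 = 11 (odd)

triangle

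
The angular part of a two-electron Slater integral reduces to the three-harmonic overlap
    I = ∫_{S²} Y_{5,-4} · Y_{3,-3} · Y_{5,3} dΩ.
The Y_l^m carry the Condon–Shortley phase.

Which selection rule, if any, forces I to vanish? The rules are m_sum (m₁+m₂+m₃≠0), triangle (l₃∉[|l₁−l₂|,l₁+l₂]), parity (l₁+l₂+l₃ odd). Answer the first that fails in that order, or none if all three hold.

azimuthal sum: -4 − 3 + 3 = -4  ✗
2 ≤ 5 ≤ 8 (triangle on l)
L = 5 + 3 + 5 = 13 (odd)

m_sum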